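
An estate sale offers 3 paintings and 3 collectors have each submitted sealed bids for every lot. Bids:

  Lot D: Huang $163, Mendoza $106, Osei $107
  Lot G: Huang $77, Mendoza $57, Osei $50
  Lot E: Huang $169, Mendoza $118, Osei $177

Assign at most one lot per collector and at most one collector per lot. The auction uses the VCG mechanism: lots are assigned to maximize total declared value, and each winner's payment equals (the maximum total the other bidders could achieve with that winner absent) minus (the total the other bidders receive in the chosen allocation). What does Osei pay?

Efficient allocation: Huang→Lot D ($163), Mendoza→Lot G ($57), Osei→Lot E ($177); total welfare W = $397.
Osei receives Lot E at value $177, so the others get W − 177 = $220.
Without Osei: best allocation of the remaining 2 bidders over all 3 lots is Huang→Lot D ($163), Mendoza→Lot E ($118), total $281.
VCG payment = (others' best without Osei) − (others' welfare with Osei) = 281 − 220 = $61.

Osei pays $61.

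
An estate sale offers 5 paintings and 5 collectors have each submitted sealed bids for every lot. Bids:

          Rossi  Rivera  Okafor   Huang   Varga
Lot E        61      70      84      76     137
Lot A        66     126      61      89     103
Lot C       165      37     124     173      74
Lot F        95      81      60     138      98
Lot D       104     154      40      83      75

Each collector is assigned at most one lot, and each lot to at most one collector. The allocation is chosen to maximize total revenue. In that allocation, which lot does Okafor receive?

Okafor receives Lot A.

This is the linear assignment problem.
Optimal: Rossi→Lot C ($165), Rivera→Lot D ($154), Okafor→Lot A ($61), Huang→Lot F ($138), Varga→Lot E ($137) — total 165+154+61+138+137 = $655.
Row-greedy (each collector in turn takes its best remaining lot) gives $644, worse by 11.
Next-best assignment: Rossi→Lot C, Rivera→Lot D, Okafor→Lot E, Huang→Lot F, Varga→Lot A = $644.
No other one-to-one assignment exceeds $655.
Okafor's own top lot is Lot C ($124), but forcing Okafor→Lot C and reassigning the rest optimally gives only $629 — worse by 26.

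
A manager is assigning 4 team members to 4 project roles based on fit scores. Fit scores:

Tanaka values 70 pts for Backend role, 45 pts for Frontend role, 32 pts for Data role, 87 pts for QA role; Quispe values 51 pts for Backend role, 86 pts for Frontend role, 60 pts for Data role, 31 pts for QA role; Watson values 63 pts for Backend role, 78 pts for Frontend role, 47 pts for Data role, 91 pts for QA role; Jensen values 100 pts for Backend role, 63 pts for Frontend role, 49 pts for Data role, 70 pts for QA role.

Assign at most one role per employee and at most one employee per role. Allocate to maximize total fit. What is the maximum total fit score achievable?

Optimal: Tanaka→QA role (87 pts), Quispe→Data role (60 pts), Watson→Frontend role (78 pts), Jensen→Backend role (100 pts) — total 87+60+78+100 = 325 pts.
Next-best assignment: Tanaka→QA role, Quispe→Frontend role, Watson→Data role, Jensen→Backend role = 320 pts.

Max total: 325 pts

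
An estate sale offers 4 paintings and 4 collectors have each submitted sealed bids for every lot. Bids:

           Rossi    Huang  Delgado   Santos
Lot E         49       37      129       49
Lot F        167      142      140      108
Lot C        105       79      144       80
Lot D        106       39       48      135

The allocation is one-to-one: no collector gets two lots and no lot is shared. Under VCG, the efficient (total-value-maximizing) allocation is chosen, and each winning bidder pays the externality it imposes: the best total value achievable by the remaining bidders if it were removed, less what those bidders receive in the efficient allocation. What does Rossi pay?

Efficient allocation: Rossi→Lot C ($105), Huang→Lot F ($142), Delgado→Lot E ($129), Santos→Lot D ($135); total welfare W = $511.
Rossi receives Lot C at value $105, so the others get W − 105 = $406.
Without Rossi: best allocation of the remaining 3 bidders over all 4 lots is Huang→Lot F ($142), Delgado→Lot C ($144), Santos→Lot D ($135), total $421.
VCG payment = (others' best without Rossi) − (others' welfare with Rossi) = 421 − 406 = $15.

Rossi pays $15.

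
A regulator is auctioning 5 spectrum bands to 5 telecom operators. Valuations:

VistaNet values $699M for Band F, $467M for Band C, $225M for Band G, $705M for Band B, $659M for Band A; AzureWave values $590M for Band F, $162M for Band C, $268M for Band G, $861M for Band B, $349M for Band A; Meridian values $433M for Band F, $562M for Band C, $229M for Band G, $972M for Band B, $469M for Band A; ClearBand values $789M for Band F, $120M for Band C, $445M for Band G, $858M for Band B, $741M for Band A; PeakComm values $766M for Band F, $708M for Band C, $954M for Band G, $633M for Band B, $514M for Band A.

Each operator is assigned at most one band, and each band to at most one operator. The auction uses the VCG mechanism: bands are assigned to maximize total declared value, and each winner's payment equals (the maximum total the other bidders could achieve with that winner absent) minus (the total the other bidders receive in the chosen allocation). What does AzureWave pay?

AzureWave pays $410M.

Efficient allocation: VistaNet→Band A ($659M), AzureWave→Band B ($861M), Meridian→Band C ($562M), ClearBand→Band F ($789M), PeakComm→Band G ($954M); total welfare W = $3825M.
AzureWave receives Band B at value $861M, so the others get W − 861 = $2964M.
Without AzureWave: best allocation of the remaining 4 bidders over all 5 bands is VistaNet→Band A ($659M), Meridian→Band B ($972M), ClearBand→Band F ($789M), PeakComm→Band G ($954M), total $3374M.
VCG payment = (others' best without AzureWave) − (others' welfare with AzureWave) = 3374 − 2964 = $410M.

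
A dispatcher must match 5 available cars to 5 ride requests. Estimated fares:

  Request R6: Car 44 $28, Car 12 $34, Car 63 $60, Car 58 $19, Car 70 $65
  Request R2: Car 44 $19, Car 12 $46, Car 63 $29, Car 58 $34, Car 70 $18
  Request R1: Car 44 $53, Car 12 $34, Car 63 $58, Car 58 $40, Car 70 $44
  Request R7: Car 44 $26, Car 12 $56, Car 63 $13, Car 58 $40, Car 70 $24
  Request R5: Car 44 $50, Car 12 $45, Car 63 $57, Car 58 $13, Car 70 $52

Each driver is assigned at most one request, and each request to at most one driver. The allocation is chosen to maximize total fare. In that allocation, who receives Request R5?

Car 63 receives Request R5.

Treat this as an assignment problem: match each driver to one request.
Optimal: Car 44→Request R1 ($53), Car 12→Request R7 ($56), Car 63→Request R5 ($57), Car 58→Request R2 ($34), Car 70→Request R6 ($65) — total 53+56+57+34+65 = $265.
Column-greedy (each request in turn goes to its best remaining driver) gives $259, worse by 6.
Swapping Car 70↔Car 63 (Car 70→Request R5 $52, Car 63→Request R6 $60) loses 10.
Checked against all permutations: $265 is optimal.
Car 63's own top request is Request R6 ($60), but forcing Car 63→Request R6 and reassigning the rest optimally gives only $255 — worse by 10.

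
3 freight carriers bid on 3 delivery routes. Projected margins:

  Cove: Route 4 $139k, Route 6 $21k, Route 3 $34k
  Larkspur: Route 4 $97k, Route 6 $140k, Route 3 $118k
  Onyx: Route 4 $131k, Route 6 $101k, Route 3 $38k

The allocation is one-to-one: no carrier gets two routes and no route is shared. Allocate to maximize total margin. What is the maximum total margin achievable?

This is a one-to-one assignment (maximum-weight bipartite matching).
Optimal: Cove→Route 4 ($139k), Larkspur→Route 3 ($118k), Onyx→Route 6 ($101k) — total 139+118+101 = $358k.
Max-entry greedy (repeatedly take the single best remaining cell) gives $317k, worse by 41.
Next-best assignment: Cove→Route 4, Larkspur→Route 6, Onyx→Route 3 = $317k.

Max total: $358k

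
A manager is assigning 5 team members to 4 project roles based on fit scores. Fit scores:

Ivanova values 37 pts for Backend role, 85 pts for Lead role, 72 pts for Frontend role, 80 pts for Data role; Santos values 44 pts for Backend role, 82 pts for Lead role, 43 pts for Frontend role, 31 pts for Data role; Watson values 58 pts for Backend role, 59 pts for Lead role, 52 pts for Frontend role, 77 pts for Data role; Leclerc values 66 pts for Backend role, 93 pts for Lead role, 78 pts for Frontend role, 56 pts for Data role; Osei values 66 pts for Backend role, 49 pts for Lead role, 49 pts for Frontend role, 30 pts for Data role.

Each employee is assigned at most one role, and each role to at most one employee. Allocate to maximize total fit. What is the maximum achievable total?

Treat this as an assignment problem: match each employee to one role.
Optimal: Osei→Backend role (66 pts), Leclerc→Lead role (93 pts), Ivanova→Frontend role (72 pts), Watson→Data role (77 pts) — total 66+93+72+77 = 308 pts.
Max-entry greedy (repeatedly take the single best remaining cell) gives 291 pts, worse by 17.
Swapping Watson↔Ivanova (Watson→Frontend role 52 pts, Ivanova→Data role 80 pts) loses 17.
Checked against all permutations: 308 pts is optimal.

Max total: 308 pts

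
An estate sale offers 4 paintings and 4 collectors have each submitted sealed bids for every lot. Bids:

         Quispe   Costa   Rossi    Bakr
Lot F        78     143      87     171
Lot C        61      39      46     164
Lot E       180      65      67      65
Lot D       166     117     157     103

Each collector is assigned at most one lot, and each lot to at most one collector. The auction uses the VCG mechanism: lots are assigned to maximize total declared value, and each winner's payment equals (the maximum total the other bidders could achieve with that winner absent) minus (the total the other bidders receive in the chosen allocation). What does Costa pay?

Efficient allocation: Quispe→Lot E ($180), Costa→Lot F ($143), Rossi→Lot D ($157), Bakr→Lot C ($164); total welfare W = $644.
Costa receives Lot F at value $143, so the others get W − 143 = $501.
Without Costa: best allocation of the remaining 3 bidders over all 4 lots is Quispe→Lot E ($180), Rossi→Lot D ($157), Bakr→Lot F ($171), total $508.
VCG payment = (others' best without Costa) − (others' welfare with Costa) = 508 − 501 = $7.

Costa pays $7.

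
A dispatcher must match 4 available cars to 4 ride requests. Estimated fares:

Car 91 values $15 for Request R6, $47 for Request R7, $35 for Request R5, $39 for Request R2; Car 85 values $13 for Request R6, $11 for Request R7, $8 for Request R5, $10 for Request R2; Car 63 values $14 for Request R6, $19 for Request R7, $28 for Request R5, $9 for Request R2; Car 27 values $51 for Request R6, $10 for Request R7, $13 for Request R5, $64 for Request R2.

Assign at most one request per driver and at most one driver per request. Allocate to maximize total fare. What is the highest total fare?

Maximum total: $152

Treat this as an assignment problem: match each driver to one request.
Optimal: Car 91→Request R7 ($47), Car 85→Request R6 ($13), Car 63→Request R5 ($28), Car 27→Request R2 ($64) — total 47+13+28+64 = $152.
Column-greedy (each request in turn goes to its best remaining driver) gives $136, worse by 16.
Swapping Car 63↔Car 85 (Car 63→Request R6 $14, Car 85→Request R5 $8) loses 19.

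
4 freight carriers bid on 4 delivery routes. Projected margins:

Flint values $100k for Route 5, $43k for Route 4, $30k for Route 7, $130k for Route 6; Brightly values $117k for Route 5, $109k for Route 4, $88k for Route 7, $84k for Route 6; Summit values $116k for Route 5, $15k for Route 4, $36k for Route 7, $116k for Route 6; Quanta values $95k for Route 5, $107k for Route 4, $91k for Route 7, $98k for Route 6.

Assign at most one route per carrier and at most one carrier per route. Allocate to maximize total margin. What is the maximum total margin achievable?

Max total: $446k

Optimal: Flint→Route 6 ($130k), Brightly→Route 4 ($109k), Summit→Route 5 ($116k), Quanta→Route 7 ($91k) — total 130+109+116+91 = $446k.
Row-greedy (each carrier in turn takes its best remaining route) gives $390k, worse by 56.
Next-best assignment: Flint→Route 6, Brightly→Route 7, Summit→Route 5, Quanta→Route 4 = $441k.
No other one-to-one assignment exceeds $446k.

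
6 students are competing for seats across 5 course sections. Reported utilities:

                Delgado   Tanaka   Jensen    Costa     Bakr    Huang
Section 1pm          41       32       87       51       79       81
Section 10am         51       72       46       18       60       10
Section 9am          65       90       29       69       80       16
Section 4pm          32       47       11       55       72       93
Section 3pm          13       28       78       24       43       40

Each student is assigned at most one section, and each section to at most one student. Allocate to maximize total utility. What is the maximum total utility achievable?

Optimal: Bakr→Section 1pm (79 points), Delgado→Section 10am (51 points), Tanaka→Section 9am (90 points), Huang→Section 4pm (93 points), Jensen→Section 3pm (78 points) — total 79+51+90+93+78 = 391 points.
Max-entry greedy (repeatedly take the single best remaining cell) gives 354 points, worse by 37.

Max total: 391 points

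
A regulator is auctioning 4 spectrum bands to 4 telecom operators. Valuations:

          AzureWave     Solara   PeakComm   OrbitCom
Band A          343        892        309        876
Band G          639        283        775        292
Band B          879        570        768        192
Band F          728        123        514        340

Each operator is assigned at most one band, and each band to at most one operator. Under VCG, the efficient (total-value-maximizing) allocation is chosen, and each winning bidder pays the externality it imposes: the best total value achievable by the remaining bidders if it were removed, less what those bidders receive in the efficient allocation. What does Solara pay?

Solara pays $151M.

Efficient allocation: AzureWave→Band F ($728M), Solara→Band B ($570M), PeakComm→Band G ($775M), OrbitCom→Band A ($876M); total welfare W = $2949M.
Solara receives Band B at value $570M, so the others get W − 570 = $2379M.
Without Solara: best allocation of the remaining 3 bidders over all 4 bands is AzureWave→Band B ($879M), PeakComm→Band G ($775M), OrbitCom→Band A ($876M), total $2530M.
VCG payment = (others' best without Solara) − (others' welfare with Solara) = 2530 − 2379 = $151M.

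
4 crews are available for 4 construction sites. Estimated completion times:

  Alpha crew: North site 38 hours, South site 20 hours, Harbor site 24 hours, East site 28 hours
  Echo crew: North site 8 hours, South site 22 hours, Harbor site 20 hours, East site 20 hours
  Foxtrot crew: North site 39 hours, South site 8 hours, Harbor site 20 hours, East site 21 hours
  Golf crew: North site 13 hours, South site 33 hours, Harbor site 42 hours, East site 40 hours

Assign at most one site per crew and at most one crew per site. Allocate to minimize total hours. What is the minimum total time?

Min total: 65 hours

This is the linear assignment problem.
Optimal: Alpha crew→Harbor site (24 hours), Echo crew→East site (20 hours), Foxtrot crew→South site (8 hours), Golf crew→North site (13 hours) — total 24+20+8+13 = 65 hours.
Min-entry greedy (repeatedly take the single cheapest remaining cell) gives 80 hours, worse by 15.
Swapping Golf crew↔Foxtrot crew (Golf crew→South site 33 hours, Foxtrot crew→North site 39 hours) adds 51.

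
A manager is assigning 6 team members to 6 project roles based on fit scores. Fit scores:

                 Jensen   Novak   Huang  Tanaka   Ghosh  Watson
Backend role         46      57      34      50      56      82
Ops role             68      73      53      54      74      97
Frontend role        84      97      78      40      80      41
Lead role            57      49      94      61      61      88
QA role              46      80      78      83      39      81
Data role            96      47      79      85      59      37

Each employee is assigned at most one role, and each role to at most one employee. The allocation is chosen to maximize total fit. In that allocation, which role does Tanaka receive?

Tanaka receives QA role.

Optimal: Jensen→Data role (96 pts), Novak→Frontend role (97 pts), Huang→Lead role (94 pts), Tanaka→QA role (83 pts), Ghosh→Ops role (74 pts), Watson→Backend role (82 pts) — total 96+97+94+83+74+82 = 526 pts.
Max-entry greedy (repeatedly take the single best remaining cell) gives 523 pts, worse by 3.
Next-best assignment: Jensen→Data role, Novak→Frontend role, Huang→Lead role, Tanaka→QA role, Ghosh→Backend role, Watson→Ops role = 523 pts.
Swapping Watson↔Novak (Watson→Frontend role 41 pts, Novak→Backend role 57 pts) loses 81.
Tanaka's own top role is Data role (85 pts), but forcing Tanaka→Data role and reassigning the rest optimally gives only 499 pts — worse by 27.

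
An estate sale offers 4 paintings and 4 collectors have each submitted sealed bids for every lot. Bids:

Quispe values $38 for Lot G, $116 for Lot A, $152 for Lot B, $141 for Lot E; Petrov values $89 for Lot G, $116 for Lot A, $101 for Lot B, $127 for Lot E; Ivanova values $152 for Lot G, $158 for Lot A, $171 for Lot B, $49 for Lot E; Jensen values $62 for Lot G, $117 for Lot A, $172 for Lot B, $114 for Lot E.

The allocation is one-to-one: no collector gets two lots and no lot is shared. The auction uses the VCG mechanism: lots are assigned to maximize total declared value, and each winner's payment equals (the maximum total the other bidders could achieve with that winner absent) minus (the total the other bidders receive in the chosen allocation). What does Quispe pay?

Efficient allocation: Quispe→Lot E ($141), Petrov→Lot A ($116), Ivanova→Lot G ($152), Jensen→Lot B ($172); total welfare W = $581.
Quispe receives Lot E at value $141, so the others get W − 141 = $440.
Without Quispe: best allocation of the remaining 3 bidders over all 4 lots is Petrov→Lot E ($127), Ivanova→Lot A ($158), Jensen→Lot B ($172), total $457.
VCG payment = (others' best without Quispe) − (others' welfare with Quispe) = 457 − 440 = $17.

Quispe pays $17.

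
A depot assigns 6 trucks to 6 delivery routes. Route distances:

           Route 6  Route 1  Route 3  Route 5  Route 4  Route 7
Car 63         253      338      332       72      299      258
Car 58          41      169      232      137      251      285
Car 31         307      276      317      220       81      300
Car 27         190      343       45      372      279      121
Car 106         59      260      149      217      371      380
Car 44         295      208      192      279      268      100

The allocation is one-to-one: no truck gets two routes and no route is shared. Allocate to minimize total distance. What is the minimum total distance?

Treat this as an assignment problem: match each truck to one route.
Optimal: Car 63→Route 5 (72 km), Car 58→Route 1 (169 km), Car 31→Route 4 (81 km), Car 27→Route 3 (45 km), Car 106→Route 6 (59 km), Car 44→Route 7 (100 km) — total 72+169+81+45+59+100 = 526 km.
Column-greedy (each route in turn goes to its cheapest remaining truck) gives 827 km, worse by 301.

Min total: 526 km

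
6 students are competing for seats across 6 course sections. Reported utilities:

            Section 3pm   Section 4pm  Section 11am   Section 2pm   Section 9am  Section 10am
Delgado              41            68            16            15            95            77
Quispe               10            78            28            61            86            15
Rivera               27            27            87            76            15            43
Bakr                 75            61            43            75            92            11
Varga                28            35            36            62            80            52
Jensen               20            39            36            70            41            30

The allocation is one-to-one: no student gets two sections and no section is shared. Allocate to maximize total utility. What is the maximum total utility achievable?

Maximum total: 467 points

Optimal: Delgado→Section 10am (77 points), Quispe→Section 4pm (78 points), Rivera→Section 11am (87 points), Bakr→Section 3pm (75 points), Varga→Section 9am (80 points), Jensen→Section 2pm (70 points) — total 77+78+87+75+80+70 = 467 points.
Row-greedy (each student in turn takes its best remaining section) gives 427 points, worse by 40.
Next-best assignment: Delgado→Section 9am, Quispe→Section 4pm, Rivera→Section 11am, Bakr→Section 3pm, Varga→Section 10am, Jensen→Section 2pm = 457 points.
Swapping Bakr↔Varga (Bakr→Section 9am 92 points, Varga→Section 3pm 28 points) loses 35.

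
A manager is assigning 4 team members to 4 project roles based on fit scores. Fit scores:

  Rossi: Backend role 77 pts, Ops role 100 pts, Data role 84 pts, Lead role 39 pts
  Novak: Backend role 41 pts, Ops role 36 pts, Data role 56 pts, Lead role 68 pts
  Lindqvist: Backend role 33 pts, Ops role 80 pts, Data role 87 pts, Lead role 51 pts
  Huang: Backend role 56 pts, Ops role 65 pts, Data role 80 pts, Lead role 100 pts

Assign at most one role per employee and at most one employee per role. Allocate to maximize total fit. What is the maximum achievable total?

Maximum total: 328 pts

Treat this as an assignment problem: match each employee to one role.
Optimal: Rossi→Ops role (100 pts), Novak→Backend role (41 pts), Lindqvist→Data role (87 pts), Huang→Lead role (100 pts) — total 100+41+87+100 = 328 pts.
Column-greedy (each role in turn goes to its best remaining employee) gives 305 pts, worse by 23.
Swapping Rossi↔Novak (Rossi→Backend role 77 pts, Novak→Ops role 36 pts) loses 28.
Every other assignment is strictly worse.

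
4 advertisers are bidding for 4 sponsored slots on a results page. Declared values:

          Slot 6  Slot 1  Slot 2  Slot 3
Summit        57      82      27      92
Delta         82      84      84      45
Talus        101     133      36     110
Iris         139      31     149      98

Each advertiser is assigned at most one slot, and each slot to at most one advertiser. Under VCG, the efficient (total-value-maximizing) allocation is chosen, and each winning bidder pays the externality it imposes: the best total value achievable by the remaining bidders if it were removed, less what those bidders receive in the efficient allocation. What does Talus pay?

Efficient allocation: Summit→Slot 3 ($92), Delta→Slot 6 ($82), Talus→Slot 1 ($133), Iris→Slot 2 ($149); total welfare W = $456.
Talus receives Slot 1 at value $133, so the others get W − 133 = $323.
Without Talus: best allocation of the remaining 3 bidders over all 4 slots is Summit→Slot 3 ($92), Delta→Slot 1 ($84), Iris→Slot 2 ($149), total $325.
VCG payment = (others' best without Talus) − (others' welfare with Talus) = 325 − 323 = $2.

Talus pays $2.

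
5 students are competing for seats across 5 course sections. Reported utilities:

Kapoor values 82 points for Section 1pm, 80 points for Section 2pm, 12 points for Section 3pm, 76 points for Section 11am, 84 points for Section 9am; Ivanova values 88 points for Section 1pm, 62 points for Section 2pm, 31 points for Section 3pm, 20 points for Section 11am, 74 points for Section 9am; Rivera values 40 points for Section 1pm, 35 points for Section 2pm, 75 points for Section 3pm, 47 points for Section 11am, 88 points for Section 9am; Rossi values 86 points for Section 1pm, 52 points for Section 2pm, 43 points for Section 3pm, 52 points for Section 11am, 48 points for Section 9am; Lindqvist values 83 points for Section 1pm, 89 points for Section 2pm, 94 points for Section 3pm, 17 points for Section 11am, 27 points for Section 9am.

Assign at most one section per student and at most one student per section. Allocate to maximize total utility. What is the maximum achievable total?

Optimal: Kapoor→Section 11am (76 points), Ivanova→Section 2pm (62 points), Rivera→Section 9am (88 points), Rossi→Section 1pm (86 points), Lindqvist→Section 3pm (94 points) — total 76+62+88+86+94 = 406 points.
Max-entry greedy (repeatedly take the single best remaining cell) gives 402 points, worse by 4.
Next-best assignment: Kapoor→Section 2pm, Ivanova→Section 1pm, Rivera→Section 9am, Rossi→Section 11am, Lindqvist→Section 3pm = 402 points.
No other one-to-one assignment exceeds 406 points.

Max total: 406 points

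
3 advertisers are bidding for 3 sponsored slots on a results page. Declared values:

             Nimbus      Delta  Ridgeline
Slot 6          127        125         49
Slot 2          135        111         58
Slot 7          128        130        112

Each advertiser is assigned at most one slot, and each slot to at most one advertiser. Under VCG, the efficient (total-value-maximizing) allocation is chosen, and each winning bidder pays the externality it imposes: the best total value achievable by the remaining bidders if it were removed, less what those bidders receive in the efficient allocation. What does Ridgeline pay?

Efficient allocation: Nimbus→Slot 2 ($135), Delta→Slot 6 ($125), Ridgeline→Slot 7 ($112); total welfare W = $372.
Ridgeline receives Slot 7 at value $112, so the others get W − 112 = $260.
Without Ridgeline: best allocation of the remaining 2 bidders over all 3 slots is Nimbus→Slot 2 ($135), Delta→Slot 7 ($130), total $265.
VCG payment = (others' best without Ridgeline) − (others' welfare with Ridgeline) = 265 − 260 = $5.

Ridgeline pays $5.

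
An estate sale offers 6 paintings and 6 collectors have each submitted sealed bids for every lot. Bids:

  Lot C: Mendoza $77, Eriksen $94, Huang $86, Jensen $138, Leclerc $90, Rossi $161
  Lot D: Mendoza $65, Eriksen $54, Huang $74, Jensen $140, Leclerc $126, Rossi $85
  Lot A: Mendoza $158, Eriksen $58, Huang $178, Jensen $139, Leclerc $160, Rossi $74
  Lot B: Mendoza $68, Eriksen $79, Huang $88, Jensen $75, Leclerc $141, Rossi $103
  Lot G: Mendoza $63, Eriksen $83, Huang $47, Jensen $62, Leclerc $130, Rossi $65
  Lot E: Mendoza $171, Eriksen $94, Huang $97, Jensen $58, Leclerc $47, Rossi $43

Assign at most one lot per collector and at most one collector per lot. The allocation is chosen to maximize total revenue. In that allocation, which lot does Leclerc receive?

This is a one-to-one assignment (maximum-weight bipartite matching).
Optimal: Mendoza→Lot E ($171), Eriksen→Lot G ($83), Huang→Lot A ($178), Jensen→Lot D ($140), Leclerc→Lot B ($141), Rossi→Lot C ($161) — total 171+83+178+140+141+161 = $874.
Row-greedy (each collector in turn takes its best remaining lot) gives $789, worse by 85.
Next-best assignment: Mendoza→Lot E, Eriksen→Lot B, Huang→Lot A, Jensen→Lot D, Leclerc→Lot G, Rossi→Lot C = $859.
Leclerc's own top lot is Lot A ($160), but forcing Leclerc→Lot A and reassigning the rest optimally gives only $803 — worse by 71.

Leclerc receives Lot B.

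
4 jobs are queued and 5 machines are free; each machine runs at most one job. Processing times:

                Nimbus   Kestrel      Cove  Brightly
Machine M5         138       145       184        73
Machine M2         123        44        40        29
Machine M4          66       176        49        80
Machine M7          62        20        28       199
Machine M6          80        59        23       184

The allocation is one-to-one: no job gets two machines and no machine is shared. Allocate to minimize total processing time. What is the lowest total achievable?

Optimal: Nimbus→Machine M4 (66 min), Kestrel→Machine M7 (20 min), Cove→Machine M6 (23 min), Brightly→Machine M2 (29 min) — total 66+20+23+29 = 138 min.
Column-greedy (each machine in turn goes to its cheapest remaining job) gives 199 min, worse by 61.
Swapping Brightly↔Kestrel (Brightly→Machine M7 199 min, Kestrel→Machine M2 44 min) adds 194.
Every other assignment is strictly worse.

Minimum total: 138 min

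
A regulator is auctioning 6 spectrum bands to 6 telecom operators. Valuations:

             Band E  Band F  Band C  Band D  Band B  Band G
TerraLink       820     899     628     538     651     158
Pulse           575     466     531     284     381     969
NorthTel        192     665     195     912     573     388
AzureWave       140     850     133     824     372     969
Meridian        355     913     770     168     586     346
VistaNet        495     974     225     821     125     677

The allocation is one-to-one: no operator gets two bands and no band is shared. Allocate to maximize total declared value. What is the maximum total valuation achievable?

Max total: $4930M

Optimal: TerraLink→Band E ($820M), Pulse→Band G ($969M), NorthTel→Band B ($573M), AzureWave→Band D ($824M), Meridian→Band C ($770M), VistaNet→Band F ($974M) — total 820+969+573+824+770+974 = $4930M.
Max-entry greedy (repeatedly take the single best remaining cell) gives $4817M, worse by 113.
Next-best assignment: TerraLink→Band B, Pulse→Band E, NorthTel→Band D, AzureWave→Band G, Meridian→Band C, VistaNet→Band F = $4851M.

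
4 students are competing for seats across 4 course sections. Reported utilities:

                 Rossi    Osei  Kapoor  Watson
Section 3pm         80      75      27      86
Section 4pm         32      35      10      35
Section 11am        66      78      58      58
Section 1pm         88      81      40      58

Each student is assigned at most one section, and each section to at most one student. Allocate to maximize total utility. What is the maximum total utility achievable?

Optimal: Rossi→Section 1pm (88 points), Osei→Section 4pm (35 points), Kapoor→Section 11am (58 points), Watson→Section 3pm (86 points) — total 88+35+58+86 = 267 points.
Column-greedy (each section in turn goes to its best remaining student) gives 227 points, worse by 40.
Next-best assignment: Rossi→Section 1pm, Osei→Section 11am, Kapoor→Section 4pm, Watson→Section 3pm = 262 points.

Max total: 267 points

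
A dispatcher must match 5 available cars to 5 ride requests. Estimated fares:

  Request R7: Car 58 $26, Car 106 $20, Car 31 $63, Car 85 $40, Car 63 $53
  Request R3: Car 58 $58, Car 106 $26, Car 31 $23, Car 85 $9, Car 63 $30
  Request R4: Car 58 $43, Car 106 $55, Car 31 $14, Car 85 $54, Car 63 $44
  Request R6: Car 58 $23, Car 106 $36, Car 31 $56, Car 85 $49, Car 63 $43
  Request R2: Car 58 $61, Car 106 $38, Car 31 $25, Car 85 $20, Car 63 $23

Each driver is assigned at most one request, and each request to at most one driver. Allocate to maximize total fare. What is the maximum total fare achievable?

This is the linear assignment problem.
Optimal: Car 58→Request R3 ($58), Car 106→Request R2 ($38), Car 31→Request R6 ($56), Car 85→Request R4 ($54), Car 63→Request R7 ($53) — total 58+38+56+54+53 = $259.
Column-greedy (each request in turn goes to its best remaining driver) gives $248, worse by 11.
Next-best assignment: Car 58→Request R2, Car 106→Request R4, Car 31→Request R7, Car 85→Request R6, Car 63→Request R3 = $258.

Maximum total: $259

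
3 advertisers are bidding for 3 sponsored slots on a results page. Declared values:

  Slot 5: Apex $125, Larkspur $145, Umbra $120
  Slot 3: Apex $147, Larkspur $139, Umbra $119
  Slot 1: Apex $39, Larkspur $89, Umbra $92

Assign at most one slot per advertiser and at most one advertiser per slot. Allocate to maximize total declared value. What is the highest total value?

Treat this as an assignment problem: match each advertiser to one slot.
Optimal: Apex→Slot 3 ($147), Larkspur→Slot 5 ($145), Umbra→Slot 1 ($92) — total 147+145+92 = $384.
Next-best assignment: Apex→Slot 5, Larkspur→Slot 3, Umbra→Slot 1 = $356.

Max total: $384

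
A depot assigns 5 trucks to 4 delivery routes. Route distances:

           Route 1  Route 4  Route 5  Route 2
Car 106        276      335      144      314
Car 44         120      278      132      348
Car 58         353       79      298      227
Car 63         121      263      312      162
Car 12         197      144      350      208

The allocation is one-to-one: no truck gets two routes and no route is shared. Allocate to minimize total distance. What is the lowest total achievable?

Minimum total: 505 km

Optimal: Car 44→Route 1 (120 km), Car 58→Route 4 (79 km), Car 106→Route 5 (144 km), Car 63→Route 2 (162 km) — total 120+79+144+162 = 505 km.
Swapping Car 58↔Car 63 (Car 58→Route 2 227 km, Car 63→Route 4 263 km) adds 249.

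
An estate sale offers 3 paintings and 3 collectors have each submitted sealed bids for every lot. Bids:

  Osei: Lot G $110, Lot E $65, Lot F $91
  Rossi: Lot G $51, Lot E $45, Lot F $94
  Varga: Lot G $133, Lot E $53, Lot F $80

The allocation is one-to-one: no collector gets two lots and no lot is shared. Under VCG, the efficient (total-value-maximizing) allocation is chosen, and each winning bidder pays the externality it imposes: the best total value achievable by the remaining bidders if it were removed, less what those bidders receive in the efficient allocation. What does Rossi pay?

Rossi pays $26.

Efficient allocation: Osei→Lot E ($65), Rossi→Lot F ($94), Varga→Lot G ($133); total welfare W = $292.
Rossi receives Lot F at value $94, so the others get W − 94 = $198.
Without Rossi: best allocation of the remaining 2 bidders over all 3 lots is Osei→Lot F ($91), Varga→Lot G ($133), total $224.
VCG payment = (others' best without Rossi) − (others' welfare with Rossi) = 224 − 198 = $26.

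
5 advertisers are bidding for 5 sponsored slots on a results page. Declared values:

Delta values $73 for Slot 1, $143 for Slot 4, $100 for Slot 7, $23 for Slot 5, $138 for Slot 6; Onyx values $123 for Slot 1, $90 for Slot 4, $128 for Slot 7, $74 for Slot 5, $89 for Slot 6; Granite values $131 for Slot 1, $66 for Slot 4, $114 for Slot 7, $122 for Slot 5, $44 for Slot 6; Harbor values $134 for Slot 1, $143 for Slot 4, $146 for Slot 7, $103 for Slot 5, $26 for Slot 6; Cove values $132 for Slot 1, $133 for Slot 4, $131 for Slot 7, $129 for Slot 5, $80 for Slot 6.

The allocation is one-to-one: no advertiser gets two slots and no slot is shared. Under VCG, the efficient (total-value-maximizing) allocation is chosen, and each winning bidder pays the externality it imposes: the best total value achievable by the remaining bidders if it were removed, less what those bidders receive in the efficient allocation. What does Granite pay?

Granite pays $3.

Efficient allocation: Delta→Slot 6 ($138), Onyx→Slot 7 ($128), Granite→Slot 1 ($131), Harbor→Slot 4 ($143), Cove→Slot 5 ($129); total welfare W = $669.
Granite receives Slot 1 at value $131, so the others get W − 131 = $538.
Without Granite: best allocation of the remaining 4 bidders over all 5 slots is Delta→Slot 4 ($143), Onyx→Slot 1 ($123), Harbor→Slot 7 ($146), Cove→Slot 5 ($129), total $541.
VCG payment = (others' best without Granite) − (others' welfare with Granite) = 541 − 538 = $3.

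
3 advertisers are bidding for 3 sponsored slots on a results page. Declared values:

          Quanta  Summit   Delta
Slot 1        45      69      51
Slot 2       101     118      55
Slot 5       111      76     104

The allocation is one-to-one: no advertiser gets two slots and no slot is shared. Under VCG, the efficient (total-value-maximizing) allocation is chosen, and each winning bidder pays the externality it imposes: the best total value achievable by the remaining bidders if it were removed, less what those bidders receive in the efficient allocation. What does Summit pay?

Summit pays $43.

Efficient allocation: Quanta→Slot 5 ($111), Summit→Slot 2 ($118), Delta→Slot 1 ($51); total welfare W = $280.
Summit receives Slot 2 at value $118, so the others get W − 118 = $162.
Without Summit: best allocation of the remaining 2 bidders over all 3 slots is Quanta→Slot 2 ($101), Delta→Slot 5 ($104), total $205.
VCG payment = (others' best without Summit) − (others' welfare with Summit) = 205 − 162 = $43.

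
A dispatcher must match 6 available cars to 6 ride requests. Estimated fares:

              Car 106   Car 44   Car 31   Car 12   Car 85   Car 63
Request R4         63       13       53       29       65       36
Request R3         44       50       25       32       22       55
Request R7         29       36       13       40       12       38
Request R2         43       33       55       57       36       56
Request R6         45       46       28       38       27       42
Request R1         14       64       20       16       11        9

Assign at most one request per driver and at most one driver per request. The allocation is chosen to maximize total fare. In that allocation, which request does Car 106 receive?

Optimal: Car 106→Request R6 ($45), Car 44→Request R1 ($64), Car 31→Request R2 ($55), Car 12→Request R7 ($40), Car 85→Request R4 ($65), Car 63→Request R3 ($55) — total 45+64+55+40+65+55 = $324.
Row-greedy (each driver in turn takes its best remaining request) gives $304, worse by 20.
Car 106's own top request is Request R4 ($63), but forcing Car 106→Request R4 and reassigning the rest optimally gives only $304 — worse by 20.

Car 106 receives Request R6.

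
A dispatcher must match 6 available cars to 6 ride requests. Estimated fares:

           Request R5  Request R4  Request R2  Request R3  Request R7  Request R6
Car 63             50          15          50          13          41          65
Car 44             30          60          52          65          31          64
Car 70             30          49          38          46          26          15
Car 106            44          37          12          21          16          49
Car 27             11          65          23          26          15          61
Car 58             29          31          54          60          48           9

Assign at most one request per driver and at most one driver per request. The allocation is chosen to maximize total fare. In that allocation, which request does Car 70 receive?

Car 70 receives Request R2.

Optimal: Car 63→Request R6 ($65), Car 44→Request R3 ($65), Car 70→Request R2 ($38), Car 106→Request R5 ($44), Car 27→Request R4 ($65), Car 58→Request R7 ($48) — total 65+65+38+44+65+48 = $325.
Column-greedy (each request in turn goes to its best remaining driver) gives $309, worse by 16.
Car 70's own top request is Request R4 ($49), but forcing Car 70→Request R4 and reassigning the rest optimally gives only $317 — worse by 8.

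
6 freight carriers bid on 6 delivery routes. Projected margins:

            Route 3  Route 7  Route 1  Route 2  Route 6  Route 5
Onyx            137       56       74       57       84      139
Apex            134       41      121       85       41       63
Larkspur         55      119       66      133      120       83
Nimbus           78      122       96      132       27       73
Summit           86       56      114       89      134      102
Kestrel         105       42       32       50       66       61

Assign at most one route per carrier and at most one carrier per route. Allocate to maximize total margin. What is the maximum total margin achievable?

This is a one-to-one assignment (maximum-weight bipartite matching).
Optimal: Onyx→Route 5 ($139k), Apex→Route 1 ($121k), Larkspur→Route 2 ($133k), Nimbus→Route 7 ($122k), Summit→Route 6 ($134k), Kestrel→Route 3 ($105k) — total 139+121+133+122+134+105 = $754k.
Max-entry greedy (repeatedly take the single best remaining cell) gives $694k, worse by 60.
Swapping Summit↔Larkspur (Summit→Route 2 $89k, Larkspur→Route 6 $120k) loses 58.
Every other assignment is strictly worse.

Max total: $754k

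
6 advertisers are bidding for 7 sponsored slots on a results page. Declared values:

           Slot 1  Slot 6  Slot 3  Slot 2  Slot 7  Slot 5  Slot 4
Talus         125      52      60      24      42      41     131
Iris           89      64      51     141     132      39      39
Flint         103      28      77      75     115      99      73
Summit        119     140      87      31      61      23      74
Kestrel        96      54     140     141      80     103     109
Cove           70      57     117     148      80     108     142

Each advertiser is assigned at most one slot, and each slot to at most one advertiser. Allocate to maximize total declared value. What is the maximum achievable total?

Optimal: Talus→Slot 1 ($125), Iris→Slot 2 ($141), Flint→Slot 7 ($115), Summit→Slot 6 ($140), Kestrel→Slot 3 ($140), Cove→Slot 4 ($142) — total 125+141+115+140+140+142 = $803.
Row-greedy (each advertiser in turn takes its best remaining slot) gives $775, worse by 28.
Next-best assignment: Talus→Slot 4, Iris→Slot 7, Flint→Slot 1, Summit→Slot 6, Kestrel→Slot 3, Cove→Slot 2 = $794.
Every other assignment is strictly worse.

Max total: $803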